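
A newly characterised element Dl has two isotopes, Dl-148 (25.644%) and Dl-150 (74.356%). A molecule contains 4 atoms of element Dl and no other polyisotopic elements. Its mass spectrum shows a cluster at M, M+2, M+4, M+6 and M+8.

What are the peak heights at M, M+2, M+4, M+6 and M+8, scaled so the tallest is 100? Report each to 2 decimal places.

The 4 Dl atoms are independent, so intensities follow the terms of (0.25644 + 0.74356)^4.
P(M) = 0.25644^4 = 0.004325
P(M+2) = 4 × 0.25644^3 × 0.74356^1 = 0.050157
P(M+4) = 6 × 0.25644^2 × 0.74356^2 = 0.218150
P(M+6) = 4 × 0.25644^1 × 0.74356^3 = 0.421690
P(M+8) = 0.74356^4 = 0.305678
The M+6 peak is largest (0.421690); scaling to 100 gives 1.03 : 11.89 : 51.73 : 100.00 : 72.49.

1.03 : 11.89 : 51.73 : 100.00 : 72.49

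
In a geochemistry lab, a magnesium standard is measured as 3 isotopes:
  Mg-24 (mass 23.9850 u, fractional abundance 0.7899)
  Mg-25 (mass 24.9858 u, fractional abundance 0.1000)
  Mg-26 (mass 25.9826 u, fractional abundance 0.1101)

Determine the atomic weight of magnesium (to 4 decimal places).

The abundance-weighted mean is 0.7899 × 23.9850 + 0.1000 × 24.9858 + 0.1101 × 25.9826
= 18.94575 + 2.49858 + 2.86068 = 24.30501 u

24.3050 u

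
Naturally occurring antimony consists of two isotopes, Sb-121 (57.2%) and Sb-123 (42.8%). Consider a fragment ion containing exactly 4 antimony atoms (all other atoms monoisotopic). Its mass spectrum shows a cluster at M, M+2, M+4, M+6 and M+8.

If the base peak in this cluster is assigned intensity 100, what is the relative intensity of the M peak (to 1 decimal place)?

Binomial terms of (0.572 + 0.428)^4: M 0.1070, M+2 0.3204, M+4 0.3596, M+6 0.1794, M+8 0.0336 → M+4 is the base peak.
P(M+4) = C(4,2) × 0.572^2 × 0.428^2 = 6 × 0.327184 × 0.183184 = 0.359609 (base)
P(M) = C(4,0) × 0.572^4 × 0.428^0 = 1 × 0.10704937 × 1.0000 = 0.107049
Relative intensity = 0.107049 / 0.359609 × 100 = 29.8

29.8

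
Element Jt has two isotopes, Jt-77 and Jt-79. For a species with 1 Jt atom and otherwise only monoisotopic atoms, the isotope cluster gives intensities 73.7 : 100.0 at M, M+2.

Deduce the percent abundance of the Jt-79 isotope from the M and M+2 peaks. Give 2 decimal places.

57.57%

Write p for the Jt-77 fraction. I(M+2)/I(M) = [C(1,1)·p^0·(1−p)] / p^1 = 1·(1−p)/p = 100.0/73.7 = 1.3569
(1−p)/p = 1.3569/1 = 1.3569  ⇒  p = 1/(1 + 1.3569) = 0.4243
Jt-77: 42.43%, Jt-79: 57.57%.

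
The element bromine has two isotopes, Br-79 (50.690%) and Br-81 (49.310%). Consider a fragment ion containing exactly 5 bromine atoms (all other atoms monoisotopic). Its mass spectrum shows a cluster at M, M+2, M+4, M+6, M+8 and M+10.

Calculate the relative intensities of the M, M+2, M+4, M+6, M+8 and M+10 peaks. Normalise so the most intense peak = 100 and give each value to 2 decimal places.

The 5 Br atoms are independent, so intensities follow the terms of (0.50690 + 0.49310)^5.
P(M) = 0.50690^5 = 0.033467
P(M+2) = 5 × 0.50690^4 × 0.49310^1 = 0.162777
P(M+4) = 10 × 0.50690^3 × 0.49310^2 = 0.316692
P(M+6) = 10 × 0.50690^2 × 0.49310^3 = 0.308070
P(M+8) = 5 × 0.50690^1 × 0.49310^4 = 0.149842
P(M+10) = 0.49310^5 = 0.029152
The M+4 peak is largest (0.316692); scaling to 100 gives 10.57 : 51.40 : 100.00 : 97.28 : 47.31 : 9.21.

10.57 : 51.40 : 100.00 : 97.28 : 47.31 : 9.21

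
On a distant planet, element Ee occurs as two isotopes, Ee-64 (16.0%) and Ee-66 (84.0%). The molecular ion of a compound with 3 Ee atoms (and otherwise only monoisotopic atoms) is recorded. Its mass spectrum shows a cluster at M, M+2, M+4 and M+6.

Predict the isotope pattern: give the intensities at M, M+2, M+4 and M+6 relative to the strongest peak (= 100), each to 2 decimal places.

0.69 : 10.88 : 57.14 : 100.00

The 3 Ee atoms are independent, so intensities follow the terms of (0.160 + 0.840)^3.
P(M) = 0.160^3 = 0.004096
P(M+2) = 3 × 0.160^2 × 0.840^1 = 0.064512
P(M+4) = 3 × 0.160^1 × 0.840^2 = 0.338688
P(M+6) = 0.840^3 = 0.592704
The M+6 peak is largest (0.592704); scaling to 100 gives 0.69 : 10.88 : 57.14 : 100.00.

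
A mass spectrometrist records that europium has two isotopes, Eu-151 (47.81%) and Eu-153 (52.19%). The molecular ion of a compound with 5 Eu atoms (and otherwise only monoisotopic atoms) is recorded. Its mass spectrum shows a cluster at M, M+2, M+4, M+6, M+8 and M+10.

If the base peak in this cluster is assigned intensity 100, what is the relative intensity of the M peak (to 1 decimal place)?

(0.4781 + 0.5219)^5 gives M 0.0250, M+2 0.1363, M+4 0.2977, M+6 0.3249, M+8 0.1774, M+10 0.0387; the largest is M+6.
P(M+6) = C(5,3) × 0.4781^2 × 0.5219^3 = 10 × 0.22857961 × 0.14215492 = 0.324937 (base)
P(M) = C(5,0) × 0.4781^5 × 0.5219^0 = 1 × 0.02498007 × 1.0000 = 0.024980
Relative intensity = 0.024980 / 0.324937 × 100 = 7.7

7.7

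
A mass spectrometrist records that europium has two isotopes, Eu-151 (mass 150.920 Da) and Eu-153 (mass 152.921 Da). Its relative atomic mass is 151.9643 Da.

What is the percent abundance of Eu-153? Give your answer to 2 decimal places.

With x = fraction of Eu-151 (so Eu-153 is 1 − x):
150.920·x + 152.921·(1 − x) = 151.9643
(150.920 − 152.921)·x = 151.9643 − 152.921
x = -0.9567 / -2.001 = 0.47811 → 47.81% Eu-151, 52.19% Eu-153.

52.19%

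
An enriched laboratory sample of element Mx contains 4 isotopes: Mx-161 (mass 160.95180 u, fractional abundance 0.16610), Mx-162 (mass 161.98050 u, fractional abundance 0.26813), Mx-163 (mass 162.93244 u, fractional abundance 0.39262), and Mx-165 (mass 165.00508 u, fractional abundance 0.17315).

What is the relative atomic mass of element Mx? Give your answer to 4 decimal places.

162.7071 u

The abundance-weighted mean is 0.16610 × 160.95180 + 0.26813 × 161.98050 + 0.39262 × 162.93244 + 0.17315 × 165.00508
= 26.734094 + 43.431831 + 63.970535 + 28.570630 = 162.707090 u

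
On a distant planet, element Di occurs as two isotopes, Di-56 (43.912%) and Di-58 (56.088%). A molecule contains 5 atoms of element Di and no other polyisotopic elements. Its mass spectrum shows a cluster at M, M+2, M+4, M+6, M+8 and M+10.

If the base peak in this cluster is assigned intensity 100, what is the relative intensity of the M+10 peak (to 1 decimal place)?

16.3

Term probabilities: M 0.0163, M+2 0.1043, M+4 0.2664, M+6 0.3402, M+8 0.2173, M+10 0.0555. Base peak = M+6.
P(M+6) = C(5,3) × 0.43912^2 × 0.56088^3 = 10 × 0.19282637 × 0.17644521 = 0.340233 (base)
P(M+10) = C(5,5) × 0.43912^0 × 0.56088^5 = 1 × 1.0000 × 0.05550726 = 0.055507
Relative intensity = 0.055507 / 0.340233 × 100 = 16.3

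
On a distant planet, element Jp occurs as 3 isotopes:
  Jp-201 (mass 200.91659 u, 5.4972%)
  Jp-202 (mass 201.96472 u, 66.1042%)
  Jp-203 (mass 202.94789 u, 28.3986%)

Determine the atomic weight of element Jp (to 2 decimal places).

202.19 u

Weight each isotope mass by its fractional abundance: 0.054972 × 200.91659 + 0.661042 × 201.96472 + 0.283986 × 202.94789
= 11.044787 + 133.507162 + 57.634359 = 202.186308 u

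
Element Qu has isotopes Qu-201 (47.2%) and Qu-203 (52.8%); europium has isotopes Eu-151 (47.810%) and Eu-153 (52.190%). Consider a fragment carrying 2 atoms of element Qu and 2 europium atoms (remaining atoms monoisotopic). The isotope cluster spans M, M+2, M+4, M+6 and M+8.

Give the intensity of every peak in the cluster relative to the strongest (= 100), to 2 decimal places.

13.65 : 60.33 : 100.00 : 73.67 : 20.35

Element Qu pattern (n=2): 0.222784 : 0.498432 : 0.278784
Europium pattern (n=2): 0.22857961 : 0.49904078 : 0.27237961
Convolve the two distributions (both contribute in 2-u steps):
  M: 0.222784×0.22857961 = 0.050924
  M+2: 0.222784×0.49904078 + 0.498432×0.22857961 = 0.225110
  M+4: 0.222784×0.27237961 + 0.498432×0.49904078 + 0.278784×0.22857961 = 0.373144
  M+6: 0.498432×0.27237961 + 0.278784×0.49904078 = 0.274887
  M+8: 0.278784×0.27237961 = 0.075935
Scale to base peak (0.373144) = 100: 13.65 : 60.33 : 100.00 : 73.67 : 20.35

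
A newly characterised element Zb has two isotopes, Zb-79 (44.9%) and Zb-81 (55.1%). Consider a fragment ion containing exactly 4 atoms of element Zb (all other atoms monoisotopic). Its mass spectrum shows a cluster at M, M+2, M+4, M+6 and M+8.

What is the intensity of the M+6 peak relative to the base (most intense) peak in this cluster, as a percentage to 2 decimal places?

Binomial terms of (0.449 + 0.551)^4: M 0.0406, M+2 0.1995, M+4 0.3672, M+6 0.3004, M+8 0.0922 → M+4 is the base peak.
P(M+4) = C(4,2) × 0.449^2 × 0.551^2 = 6 × 0.201601 × 0.303601 = 0.367238 (base)
P(M+6) = C(4,3) × 0.449^1 × 0.551^3 = 4 × 0.4490 × 0.16728415 = 0.300442
Relative intensity = 0.300442 / 0.367238 × 100 = 81.81

81.81%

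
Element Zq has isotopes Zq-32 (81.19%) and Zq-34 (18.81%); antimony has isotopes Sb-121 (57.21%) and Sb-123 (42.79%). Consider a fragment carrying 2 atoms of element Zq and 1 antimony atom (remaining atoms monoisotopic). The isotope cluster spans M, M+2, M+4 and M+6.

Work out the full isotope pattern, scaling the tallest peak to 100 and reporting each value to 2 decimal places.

Element Zq pattern (n=2): 0.65918161 : 0.30543678 : 0.03538161
Antimony pattern (n=1): 0.5721 : 0.4279
Convolve the two distributions (both contribute in 2-u steps):
  M: 0.65918161×0.5721 = 0.377118
  M+2: 0.65918161×0.4279 + 0.30543678×0.5721 = 0.456804
  M+4: 0.30543678×0.4279 + 0.03538161×0.5721 = 0.150938
  M+6: 0.03538161×0.4279 = 0.015140
Scale to base peak (0.456804) = 100: 82.56 : 100.00 : 33.04 : 3.31

82.56 : 100.00 : 33.04 : 3.31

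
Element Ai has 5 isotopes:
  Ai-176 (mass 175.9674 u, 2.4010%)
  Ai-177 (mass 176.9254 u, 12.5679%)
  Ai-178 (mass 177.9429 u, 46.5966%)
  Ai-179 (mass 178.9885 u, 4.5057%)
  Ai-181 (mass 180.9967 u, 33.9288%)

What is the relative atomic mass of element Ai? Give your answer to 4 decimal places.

Ar = Σ fᵢ·mᵢ = 0.024010 × 175.9674 + 0.125679 × 176.9254 + 0.465966 × 177.9429 + 0.045057 × 178.9885 + 0.339288 × 180.9967
= 4.22498 + 22.23581 + 82.91534 + 8.06468 + 61.41001 = 178.85082 u

178.8508 u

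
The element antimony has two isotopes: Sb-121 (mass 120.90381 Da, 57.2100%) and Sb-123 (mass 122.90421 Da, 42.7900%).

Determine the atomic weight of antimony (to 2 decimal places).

121.76 Da

Weight each isotope mass by its fractional abundance: 0.572100 × 120.90381 + 0.427900 × 122.90421
= 69.169070 + 52.590711 = 121.759781 Da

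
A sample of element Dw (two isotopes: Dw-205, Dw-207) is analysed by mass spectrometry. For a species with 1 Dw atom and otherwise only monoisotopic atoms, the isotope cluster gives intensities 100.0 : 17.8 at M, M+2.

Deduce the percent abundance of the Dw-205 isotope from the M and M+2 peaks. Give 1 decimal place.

Let p = fractional abundance of Dw-205. I(M+2)/I(M) = [C(1,1)·p^0·(1−p)] / p^1 = 1·(1−p)/p = 17.8/100.0 = 0.1780
(1−p)/p = 0.1780/1 = 0.1780  ⇒  p = 1/(1 + 0.1780) = 0.8489
Dw-205: 84.9%, Dw-207: 15.1%.

84.9%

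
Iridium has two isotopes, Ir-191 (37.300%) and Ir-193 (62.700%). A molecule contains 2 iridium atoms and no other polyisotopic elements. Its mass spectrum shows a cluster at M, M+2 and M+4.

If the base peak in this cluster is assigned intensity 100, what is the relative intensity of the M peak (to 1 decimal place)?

29.7

(0.37300 + 0.62700)^2 gives M 0.1391, M+2 0.4677, M+4 0.3931; the largest is M+2.
P(M+2) = C(2,1) × 0.37300^1 × 0.62700^1 = 2 × 0.3730 × 0.6270 = 0.467742 (base)
P(M) = C(2,0) × 0.37300^2 × 0.62700^0 = 1 × 0.139129 × 1.0000 = 0.139129
Relative intensity = 0.139129 / 0.467742 × 100 = 29.7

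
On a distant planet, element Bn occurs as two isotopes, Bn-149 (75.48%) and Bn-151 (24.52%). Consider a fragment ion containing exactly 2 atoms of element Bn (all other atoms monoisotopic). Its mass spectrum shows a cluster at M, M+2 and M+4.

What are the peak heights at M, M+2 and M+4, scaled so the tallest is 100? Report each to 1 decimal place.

Each Bn atom is independently Bn-149 (p = 0.7548) or Bn-151 (q = 0.2452); the cluster is the binomial expansion (p + q)^2.
P(M) = 0.7548^2 = 0.569723
P(M+2) = 2 × 0.7548^1 × 0.2452^1 = 0.370154
P(M+4) = 0.2452^2 = 0.060123
The M peak is largest (0.569723); scaling to 100 gives 100.0 : 65.0 : 10.6.

100.0 : 65.0 : 10.6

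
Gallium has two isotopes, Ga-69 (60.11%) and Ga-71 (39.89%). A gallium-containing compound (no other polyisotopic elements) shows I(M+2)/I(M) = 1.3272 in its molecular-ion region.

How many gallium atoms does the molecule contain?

With n Ga atoms, P(M+2)/P(M) = C(n,1)·p^(n−1)q / p^n = n·q/p = n · 0.3989/0.6011.
n = 1.3272 × 0.6011/0.3989 = 2.00 ≈ 2

2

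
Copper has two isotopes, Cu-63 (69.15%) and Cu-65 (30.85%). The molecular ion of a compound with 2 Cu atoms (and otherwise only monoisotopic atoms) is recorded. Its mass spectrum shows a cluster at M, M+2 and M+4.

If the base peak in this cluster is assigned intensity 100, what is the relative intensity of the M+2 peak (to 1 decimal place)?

89.2

(0.6915 + 0.3085)^2 gives M 0.4782, M+2 0.4267, M+4 0.0952; the largest is M.
P(M) = C(2,0) × 0.6915^2 × 0.3085^0 = 1 × 0.47817225 × 1.0000 = 0.478172 (base)
P(M+2) = C(2,1) × 0.6915^1 × 0.3085^1 = 2 × 0.6915 × 0.3085 = 0.426656
Relative intensity = 0.426656 / 0.478172 × 100 = 89.2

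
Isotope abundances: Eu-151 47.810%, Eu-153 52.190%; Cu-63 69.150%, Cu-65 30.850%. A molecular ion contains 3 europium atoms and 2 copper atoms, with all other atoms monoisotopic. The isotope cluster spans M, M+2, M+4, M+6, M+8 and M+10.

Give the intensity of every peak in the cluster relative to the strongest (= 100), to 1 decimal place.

Europium pattern (n=3): 0.10928391 : 0.3578871 : 0.39067407 : 0.14215492
Copper pattern (n=2): 0.47817225 : 0.4266555 : 0.09517225
Convolve the two distributions (both contribute in 2-u steps):
  M: 0.10928391×0.47817225 = 0.052257
  M+2: 0.10928391×0.4266555 + 0.3578871×0.47817225 = 0.217758
  M+4: 0.10928391×0.09517225 + 0.3578871×0.4266555 + 0.39067407×0.47817225 = 0.349905
  M+6: 0.3578871×0.09517225 + 0.39067407×0.4266555 + 0.14215492×0.47817225 = 0.268719
  M+8: 0.39067407×0.09517225 + 0.14215492×0.4266555 = 0.097833
  M+10: 0.14215492×0.09517225 = 0.013529
Scale to base peak (0.349905) = 100: 14.9 : 62.2 : 100.0 : 76.8 : 28.0 : 3.9

14.9 : 62.2 : 100.0 : 76.8 : 28.0 : 3.9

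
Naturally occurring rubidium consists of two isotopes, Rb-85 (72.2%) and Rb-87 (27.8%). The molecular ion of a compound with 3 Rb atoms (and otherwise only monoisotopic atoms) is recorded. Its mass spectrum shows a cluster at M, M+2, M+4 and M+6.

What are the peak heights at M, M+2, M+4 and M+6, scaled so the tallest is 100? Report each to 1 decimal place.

86.6 : 100.0 : 38.5 : 4.9

Each Rb atom is independently Rb-85 (p = 0.722) or Rb-87 (q = 0.278); the cluster is the binomial expansion (p + q)^3.
P(M) = 0.722^3 = 0.376367
P(M+2) = 3 × 0.722^2 × 0.278^1 = 0.434751
P(M+4) = 3 × 0.722^1 × 0.278^2 = 0.167397
P(M+6) = 0.278^3 = 0.021485
The M+2 peak is largest (0.434751); scaling to 100 gives 86.6 : 100.0 : 38.5 : 4.9.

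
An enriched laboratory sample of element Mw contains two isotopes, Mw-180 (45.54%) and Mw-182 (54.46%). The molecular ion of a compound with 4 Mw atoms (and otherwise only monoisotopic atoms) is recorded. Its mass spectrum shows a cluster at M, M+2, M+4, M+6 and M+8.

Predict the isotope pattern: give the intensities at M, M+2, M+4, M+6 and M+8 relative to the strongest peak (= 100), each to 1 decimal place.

Each Mw atom is independently Mw-180 (p = 0.4554) or Mw-182 (q = 0.5446); the cluster is the binomial expansion (p + q)^4.
P(M) = 0.4554^4 = 0.043010
P(M+2) = 4 × 0.4554^3 × 0.5446^1 = 0.205739
P(M+4) = 6 × 0.4554^2 × 0.5446^2 = 0.369056
P(M+6) = 4 × 0.4554^1 × 0.5446^3 = 0.294229
P(M+8) = 0.5446^4 = 0.087965
The M+4 peak is largest (0.369056); scaling to 100 gives 11.7 : 55.7 : 100.0 : 79.7 : 23.8.

11.7 : 55.7 : 100.0 : 79.7 : 23.8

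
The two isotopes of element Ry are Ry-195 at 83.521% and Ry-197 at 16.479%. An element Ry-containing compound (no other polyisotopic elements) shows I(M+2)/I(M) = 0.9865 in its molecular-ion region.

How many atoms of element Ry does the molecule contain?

The M+2/M ratio from n Ry atoms is n · q/p = n · 0.16479/0.83521.
n = 0.9865 × 0.83521/0.16479 = 5.00 ≈ 5

5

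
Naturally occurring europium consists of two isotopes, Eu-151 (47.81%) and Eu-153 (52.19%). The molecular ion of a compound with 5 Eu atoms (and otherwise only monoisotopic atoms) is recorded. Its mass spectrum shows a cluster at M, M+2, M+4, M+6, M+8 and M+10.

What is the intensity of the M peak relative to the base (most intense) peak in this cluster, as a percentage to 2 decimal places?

(0.4781 + 0.5219)^5 gives M 0.0250, M+2 0.1363, M+4 0.2977, M+6 0.3249, M+8 0.1774, M+10 0.0387; the largest is M+6.
P(M+6) = C(5,3) × 0.4781^2 × 0.5219^3 = 10 × 0.22857961 × 0.14215492 = 0.324937 (base)
P(M) = C(5,0) × 0.4781^5 × 0.5219^0 = 1 × 0.02498007 × 1.0000 = 0.024980
Relative intensity = 0.024980 / 0.324937 × 100 = 7.69

7.69%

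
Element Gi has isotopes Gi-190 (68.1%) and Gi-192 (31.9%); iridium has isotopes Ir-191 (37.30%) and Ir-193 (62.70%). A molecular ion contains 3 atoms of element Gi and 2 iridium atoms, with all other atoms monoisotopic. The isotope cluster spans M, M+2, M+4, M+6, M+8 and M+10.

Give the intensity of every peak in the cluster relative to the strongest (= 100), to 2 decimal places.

12.18 : 58.08 : 100.00 : 76.59 : 26.87 : 3.54

Element Gi pattern (n=3): 0.31582124 : 0.44381928 : 0.20789772 : 0.03246176
Iridium pattern (n=2): 0.139129 : 0.467742 : 0.393129
Convolve the two distributions (both contribute in 2-u steps):
  M: 0.31582124×0.139129 = 0.043940
  M+2: 0.31582124×0.467742 + 0.44381928×0.139129 = 0.209471
  M+4: 0.31582124×0.393129 + 0.44381928×0.467742 + 0.20789772×0.139129 = 0.360676
  M+6: 0.44381928×0.393129 + 0.20789772×0.467742 + 0.03246176×0.139129 = 0.276237
  M+8: 0.20789772×0.393129 + 0.03246176×0.467742 = 0.096914
  M+10: 0.03246176×0.393129 = 0.012762
Scale to base peak (0.360676) = 100: 12.18 : 58.08 : 100.00 : 76.59 : 26.87 : 3.54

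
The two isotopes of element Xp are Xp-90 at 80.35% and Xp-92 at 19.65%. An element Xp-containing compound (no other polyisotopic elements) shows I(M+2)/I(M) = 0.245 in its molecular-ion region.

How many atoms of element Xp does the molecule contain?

With n Xp atoms, P(M+2)/P(M) = C(n,1)·p^(n−1)q / p^n = n·q/p = n · 0.1965/0.8035.
n = 0.245 × 0.8035/0.1965 = 1.00 ≈ 1

1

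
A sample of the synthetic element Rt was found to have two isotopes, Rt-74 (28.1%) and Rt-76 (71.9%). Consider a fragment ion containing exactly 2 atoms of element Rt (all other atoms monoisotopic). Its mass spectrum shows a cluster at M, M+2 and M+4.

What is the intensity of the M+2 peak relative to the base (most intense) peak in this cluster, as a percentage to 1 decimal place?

Term probabilities: M 0.0790, M+2 0.4041, M+4 0.5170. Base peak = M+4.
P(M+4) = C(2,2) × 0.281^0 × 0.719^2 = 1 × 1.0000 × 0.516961 = 0.516961 (base)
P(M+2) = C(2,1) × 0.281^1 × 0.719^1 = 2 × 0.2810 × 0.7190 = 0.404078
Relative intensity = 0.404078 / 0.516961 × 100 = 78.2

78.2%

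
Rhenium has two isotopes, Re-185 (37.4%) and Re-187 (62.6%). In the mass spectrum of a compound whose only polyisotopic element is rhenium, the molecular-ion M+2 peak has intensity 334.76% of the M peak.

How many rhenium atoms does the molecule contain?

The M+2/M ratio from n Re atoms is n · q/p = n · 0.626/0.374.
n = 3.3476 × 0.374/0.626 = 2.00 ≈ 2

2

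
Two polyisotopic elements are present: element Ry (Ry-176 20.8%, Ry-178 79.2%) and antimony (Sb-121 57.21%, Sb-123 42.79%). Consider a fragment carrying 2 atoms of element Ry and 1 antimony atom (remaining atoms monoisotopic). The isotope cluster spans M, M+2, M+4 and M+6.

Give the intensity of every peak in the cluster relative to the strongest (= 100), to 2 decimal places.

Element Ry pattern (n=2): 0.043264 : 0.329472 : 0.627264
Antimony pattern (n=1): 0.5721 : 0.4279
Convolve the two distributions (both contribute in 2-u steps):
  M: 0.043264×0.5721 = 0.024751
  M+2: 0.043264×0.4279 + 0.329472×0.5721 = 0.207004
  M+4: 0.329472×0.4279 + 0.627264×0.5721 = 0.499839
  M+6: 0.627264×0.4279 = 0.268406
Scale to base peak (0.499839) = 100: 4.95 : 41.41 : 100.00 : 53.70

4.95 : 41.41 : 100.00 : 53.70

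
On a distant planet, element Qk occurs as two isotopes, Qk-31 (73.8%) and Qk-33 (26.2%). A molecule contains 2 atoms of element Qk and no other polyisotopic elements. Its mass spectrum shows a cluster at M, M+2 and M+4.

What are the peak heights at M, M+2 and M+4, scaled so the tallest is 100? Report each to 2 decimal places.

100.00 : 71.00 : 12.60

The 2 Qk atoms are independent, so intensities follow the terms of (0.738 + 0.262)^2.
P(M) = 0.738^2 = 0.544644
P(M+2) = 2 × 0.738^1 × 0.262^1 = 0.386712
P(M+4) = 0.262^2 = 0.068644
The M peak is largest (0.544644); scaling to 100 gives 100.00 : 71.00 : 12.60.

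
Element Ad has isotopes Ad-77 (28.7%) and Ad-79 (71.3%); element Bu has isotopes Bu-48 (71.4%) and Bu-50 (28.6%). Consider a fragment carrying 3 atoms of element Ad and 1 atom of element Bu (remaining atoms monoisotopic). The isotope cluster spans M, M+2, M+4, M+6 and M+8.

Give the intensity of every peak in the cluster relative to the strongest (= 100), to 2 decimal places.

Element Ad pattern (n=3): 0.0236399 : 0.17618729 : 0.43770571 : 0.3624671
Element Bu pattern (n=1): 0.7140 : 0.2860
Convolve the two distributions (both contribute in 2-u steps):
  M: 0.0236399×0.7140 = 0.016879
  M+2: 0.0236399×0.2860 + 0.17618729×0.7140 = 0.132559
  M+4: 0.17618729×0.2860 + 0.43770571×0.7140 = 0.362911
  M+6: 0.43770571×0.2860 + 0.3624671×0.7140 = 0.383985
  M+8: 0.3624671×0.2860 = 0.103666
Scale to base peak (0.383985) = 100: 4.40 : 34.52 : 94.51 : 100.00 : 27.00

4.40 : 34.52 : 94.51 : 100.00 : 27.00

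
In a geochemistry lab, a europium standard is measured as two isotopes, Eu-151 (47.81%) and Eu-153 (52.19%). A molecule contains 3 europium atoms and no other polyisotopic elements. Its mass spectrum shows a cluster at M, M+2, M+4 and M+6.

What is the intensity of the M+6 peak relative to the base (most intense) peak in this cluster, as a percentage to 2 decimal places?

36.39%

Term probabilities: M 0.1093, M+2 0.3579, M+4 0.3907, M+6 0.1422. Base peak = M+4.
P(M+4) = C(3,2) × 0.4781^1 × 0.5219^2 = 3 × 0.4781 × 0.27237961 = 0.390674 (base)
P(M+6) = C(3,3) × 0.4781^0 × 0.5219^3 = 1 × 1.0000 × 0.14215492 = 0.142155
Relative intensity = 0.142155 / 0.390674 × 100 = 36.39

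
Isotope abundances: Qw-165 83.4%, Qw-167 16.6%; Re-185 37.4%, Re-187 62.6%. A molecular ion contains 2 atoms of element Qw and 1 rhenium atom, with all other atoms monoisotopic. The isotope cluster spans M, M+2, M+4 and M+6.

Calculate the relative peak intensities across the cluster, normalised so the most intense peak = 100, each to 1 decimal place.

48.3 : 100.0 : 34.1 : 3.2

Element Qw pattern (n=2): 0.695556 : 0.276888 : 0.027556
Rhenium pattern (n=1): 0.3740 : 0.6260
Convolve the two distributions (both contribute in 2-u steps):
  M: 0.695556×0.3740 = 0.260138
  M+2: 0.695556×0.6260 + 0.276888×0.3740 = 0.538974
  M+4: 0.276888×0.6260 + 0.027556×0.3740 = 0.183638
  M+6: 0.027556×0.6260 = 0.017250
Scale to base peak (0.538974) = 100: 48.3 : 100.0 : 34.1 : 3.2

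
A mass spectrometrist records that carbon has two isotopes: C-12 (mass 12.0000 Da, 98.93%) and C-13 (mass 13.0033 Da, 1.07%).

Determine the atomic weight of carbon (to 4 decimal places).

Ar = Σ fᵢ·mᵢ = 0.9893 × 12.0000 + 0.0107 × 13.0033
= 11.87160 + 0.13914 = 12.01074 Da

12.0107 Da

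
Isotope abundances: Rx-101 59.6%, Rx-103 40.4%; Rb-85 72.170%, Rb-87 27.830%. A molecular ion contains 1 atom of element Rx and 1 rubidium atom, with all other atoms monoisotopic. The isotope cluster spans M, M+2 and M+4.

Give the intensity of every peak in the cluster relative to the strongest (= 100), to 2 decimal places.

Element Rx pattern (n=1): 0.5960 : 0.4040
Rubidium pattern (n=1): 0.7217 : 0.2783
Convolve the two distributions (both contribute in 2-u steps):
  M: 0.5960×0.7217 = 0.430133
  M+2: 0.5960×0.2783 + 0.4040×0.7217 = 0.457434
  M+4: 0.4040×0.2783 = 0.112433
Scale to base peak (0.457434) = 100: 94.03 : 100.00 : 24.58

94.03 : 100.00 : 24.58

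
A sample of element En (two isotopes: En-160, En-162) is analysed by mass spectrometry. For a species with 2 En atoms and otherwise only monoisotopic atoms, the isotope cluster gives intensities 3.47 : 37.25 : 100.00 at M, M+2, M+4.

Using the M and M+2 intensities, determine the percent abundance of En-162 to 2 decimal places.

Let p = fractional abundance of En-160. I(M+2)/I(M) = [C(2,1)·p^1·(1−p)] / p^2 = 2·(1−p)/p = 37.25/3.47 = 10.7349
(1−p)/p = 10.7349/2 = 5.3674  ⇒  p = 1/(1 + 5.3674) = 0.1570
En-160: 15.70%, En-162: 84.30%.

84.30%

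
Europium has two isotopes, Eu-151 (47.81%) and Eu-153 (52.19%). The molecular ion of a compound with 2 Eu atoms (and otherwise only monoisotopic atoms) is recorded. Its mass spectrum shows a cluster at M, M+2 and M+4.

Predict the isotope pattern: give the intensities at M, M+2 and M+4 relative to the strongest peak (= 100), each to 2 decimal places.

45.80 : 100.00 : 54.58

Expanding (0.4781 + 0.5219)^2:
P(M) = 0.4781^2 = 0.228580
P(M+2) = 2 × 0.4781^1 × 0.5219^1 = 0.499041
P(M+4) = 0.5219^2 = 0.272380
The M+2 peak is largest (0.499041); scaling to 100 gives 45.80 : 100.00 : 54.58.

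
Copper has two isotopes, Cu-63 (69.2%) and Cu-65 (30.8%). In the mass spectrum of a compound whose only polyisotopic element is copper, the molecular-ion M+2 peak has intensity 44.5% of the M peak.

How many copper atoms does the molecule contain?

1

With n Cu atoms, P(M+2)/P(M) = C(n,1)·p^(n−1)q / p^n = n·q/p = n · 0.308/0.692.
n = 0.445 × 0.692/0.308 = 1.00 ≈ 1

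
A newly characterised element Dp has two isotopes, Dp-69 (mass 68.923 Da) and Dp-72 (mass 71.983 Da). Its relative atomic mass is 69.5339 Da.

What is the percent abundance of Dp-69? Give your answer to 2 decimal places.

Let x be the fractional abundance of Dp-69; then Dp-72 has abundance 1 − x.
68.923·x + 71.983·(1 − x) = 69.5339
(68.923 − 71.983)·x = 69.5339 − 71.983
x = -2.4491 / -3.060 = 0.80036 → 80.04% Dp-69, 19.96% Dp-72.

80.04%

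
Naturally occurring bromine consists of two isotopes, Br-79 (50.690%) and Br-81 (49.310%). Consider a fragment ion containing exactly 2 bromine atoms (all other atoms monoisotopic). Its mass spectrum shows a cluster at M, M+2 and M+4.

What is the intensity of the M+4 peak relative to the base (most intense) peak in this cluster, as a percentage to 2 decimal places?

Term probabilities: M 0.2569, M+2 0.4999, M+4 0.2431. Base peak = M+2.
P(M+2) = C(2,1) × 0.50690^1 × 0.49310^1 = 2 × 0.5069 × 0.4931 = 0.499905 (base)
P(M+4) = C(2,2) × 0.50690^0 × 0.49310^2 = 1 × 1.0000 × 0.24314761 = 0.243148
Relative intensity = 0.243148 / 0.499905 × 100 = 48.64

48.64%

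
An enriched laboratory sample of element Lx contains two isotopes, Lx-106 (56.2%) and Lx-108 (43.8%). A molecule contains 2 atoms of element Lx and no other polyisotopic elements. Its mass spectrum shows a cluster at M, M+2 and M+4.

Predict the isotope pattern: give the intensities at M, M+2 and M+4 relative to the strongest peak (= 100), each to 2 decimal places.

64.16 : 100.00 : 38.97

Each Lx atom is independently Lx-106 (p = 0.562) or Lx-108 (q = 0.438); the cluster is the binomial expansion (p + q)^2.
P(M) = 0.562^2 = 0.315844
P(M+2) = 2 × 0.562^1 × 0.438^1 = 0.492312
P(M+4) = 0.438^2 = 0.191844
The M+2 peak is largest (0.492312); scaling to 100 gives 64.16 : 100.00 : 38.97.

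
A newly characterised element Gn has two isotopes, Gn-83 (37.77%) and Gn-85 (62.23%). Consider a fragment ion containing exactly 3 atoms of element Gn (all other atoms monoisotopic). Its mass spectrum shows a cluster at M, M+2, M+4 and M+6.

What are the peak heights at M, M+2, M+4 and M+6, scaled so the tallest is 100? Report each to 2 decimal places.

The 3 Gn atoms are independent, so intensities follow the terms of (0.3777 + 0.6223)^3.
P(M) = 0.3777^3 = 0.053882
P(M+2) = 3 × 0.3777^2 × 0.6223^1 = 0.266327
P(M+4) = 3 × 0.3777^1 × 0.6223^2 = 0.438801
P(M+6) = 0.6223^3 = 0.240990
The M+4 peak is largest (0.438801); scaling to 100 gives 12.28 : 60.69 : 100.00 : 54.92.

12.28 : 60.69 : 100.00 : 54.92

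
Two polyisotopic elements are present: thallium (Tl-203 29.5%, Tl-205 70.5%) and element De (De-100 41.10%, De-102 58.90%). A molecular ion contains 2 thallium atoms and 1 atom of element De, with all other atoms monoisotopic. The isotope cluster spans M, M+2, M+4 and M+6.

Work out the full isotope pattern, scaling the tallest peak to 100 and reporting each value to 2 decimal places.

Thallium pattern (n=2): 0.087025 : 0.41595 : 0.497025
Element De pattern (n=1): 0.4110 : 0.5890
Convolve the two distributions (both contribute in 2-u steps):
  M: 0.087025×0.4110 = 0.035767
  M+2: 0.087025×0.5890 + 0.41595×0.4110 = 0.222213
  M+4: 0.41595×0.5890 + 0.497025×0.4110 = 0.449272
  M+6: 0.497025×0.5890 = 0.292748
Scale to base peak (0.449272) = 100: 7.96 : 49.46 : 100.00 : 65.16

7.96 : 49.46 : 100.00 : 65.16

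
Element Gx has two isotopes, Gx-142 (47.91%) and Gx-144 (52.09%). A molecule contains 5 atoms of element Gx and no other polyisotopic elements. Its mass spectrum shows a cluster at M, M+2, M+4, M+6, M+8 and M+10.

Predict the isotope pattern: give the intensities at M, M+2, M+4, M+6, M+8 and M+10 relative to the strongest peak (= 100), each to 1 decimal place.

7.8 : 42.3 : 92.0 : 100.0 : 54.4 : 11.8

The 5 Gx atoms are independent, so intensities follow the terms of (0.4791 + 0.5209)^5.
P(M) = 0.4791^5 = 0.025242
P(M+2) = 5 × 0.4791^4 × 0.5209^1 = 0.137224
P(M+4) = 10 × 0.4791^3 × 0.5209^2 = 0.298392
P(M+6) = 10 × 0.4791^2 × 0.5209^3 = 0.324426
P(M+8) = 5 × 0.4791^1 × 0.5209^4 = 0.176365
P(M+10) = 0.5209^5 = 0.038351
The M+6 peak is largest (0.324426); scaling to 100 gives 7.8 : 42.3 : 92.0 : 100.0 : 54.4 : 11.8.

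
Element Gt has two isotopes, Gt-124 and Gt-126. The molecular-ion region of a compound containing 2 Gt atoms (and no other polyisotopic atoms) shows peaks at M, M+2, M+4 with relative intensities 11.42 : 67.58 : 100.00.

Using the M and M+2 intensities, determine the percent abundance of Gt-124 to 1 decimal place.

25.3%

Write p for the Gt-124 fraction. I(M+2)/I(M) = [C(2,1)·p^1·(1−p)] / p^2 = 2·(1−p)/p = 67.58/11.42 = 5.9177
(1−p)/p = 5.9177/2 = 2.9588  ⇒  p = 1/(1 + 2.9588) = 0.2526
Gt-124: 25.3%, Gt-126: 74.7%.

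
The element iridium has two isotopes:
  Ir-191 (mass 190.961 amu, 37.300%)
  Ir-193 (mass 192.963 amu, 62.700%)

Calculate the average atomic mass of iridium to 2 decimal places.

Average mass = Σ (abundance × isotope mass) = 0.37300 × 190.961 + 0.62700 × 192.963
= 71.2285 + 120.9878 = 192.2163 amu

192.22 amu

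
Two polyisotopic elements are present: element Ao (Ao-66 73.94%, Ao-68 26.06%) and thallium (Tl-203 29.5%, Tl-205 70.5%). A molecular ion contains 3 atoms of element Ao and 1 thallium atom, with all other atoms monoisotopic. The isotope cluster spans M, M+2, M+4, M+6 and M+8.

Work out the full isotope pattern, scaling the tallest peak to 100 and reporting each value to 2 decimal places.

Element Ao pattern (n=3): 0.40423912 : 0.42741972 : 0.1506432 : 0.01769796
Thallium pattern (n=1): 0.2950 : 0.7050
Convolve the two distributions (both contribute in 2-u steps):
  M: 0.40423912×0.2950 = 0.119251
  M+2: 0.40423912×0.7050 + 0.42741972×0.2950 = 0.411077
  M+4: 0.42741972×0.7050 + 0.1506432×0.2950 = 0.345771
  M+6: 0.1506432×0.7050 + 0.01769796×0.2950 = 0.111424
  M+8: 0.01769796×0.7050 = 0.012477
Scale to base peak (0.411077) = 100: 29.01 : 100.00 : 84.11 : 27.11 : 3.04

29.01 : 100.00 : 84.11 : 27.11 : 3.04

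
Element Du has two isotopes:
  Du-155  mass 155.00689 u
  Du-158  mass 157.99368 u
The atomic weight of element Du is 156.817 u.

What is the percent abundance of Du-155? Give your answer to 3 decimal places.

Writing the weighted mean with unknown fraction x of Du-155:
155.00689·x + 157.99368·(1 − x) = 156.817
(155.00689 − 157.99368)·x = 156.817 − 157.99368
x = -1.17668 / -2.98679 = 0.39396 → 39.396% Du-155, 60.604% Du-158.

39.396%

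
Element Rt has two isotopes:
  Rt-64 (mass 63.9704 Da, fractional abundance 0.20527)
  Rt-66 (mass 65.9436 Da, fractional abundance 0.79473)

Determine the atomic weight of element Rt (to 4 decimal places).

65.5386 Da

Ar = Σ fᵢ·mᵢ = 0.20527 × 63.9704 + 0.79473 × 65.9436
= 13.13120 + 52.40736 = 65.53856 Da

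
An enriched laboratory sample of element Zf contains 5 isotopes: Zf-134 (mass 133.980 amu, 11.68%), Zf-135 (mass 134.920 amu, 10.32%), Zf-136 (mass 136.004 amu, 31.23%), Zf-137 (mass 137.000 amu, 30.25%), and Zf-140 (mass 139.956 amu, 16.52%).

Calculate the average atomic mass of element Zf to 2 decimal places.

Ar = Σ fᵢ·mᵢ = 0.1168 × 133.980 + 0.1032 × 134.920 + 0.3123 × 136.004 + 0.3025 × 137.000 + 0.1652 × 139.956
= 15.6489 + 13.9237 + 42.4740 + 41.4425 + 23.1207 = 136.6098 amu

136.61 amu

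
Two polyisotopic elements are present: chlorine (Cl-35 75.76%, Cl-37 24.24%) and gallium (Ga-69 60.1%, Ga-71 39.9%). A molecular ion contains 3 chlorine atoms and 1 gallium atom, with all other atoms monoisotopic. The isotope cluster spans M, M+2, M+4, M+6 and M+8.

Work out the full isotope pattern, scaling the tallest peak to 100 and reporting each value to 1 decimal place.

61.6 : 100.0 : 58.2 : 14.6 : 1.3

Chlorine pattern (n=3): 0.4348304 : 0.41738208 : 0.13354464 : 0.01424288
Gallium pattern (n=1): 0.6010 : 0.3990
Convolve the two distributions (both contribute in 2-u steps):
  M: 0.4348304×0.6010 = 0.261333
  M+2: 0.4348304×0.3990 + 0.41738208×0.6010 = 0.424344
  M+4: 0.41738208×0.3990 + 0.13354464×0.6010 = 0.246796
  M+6: 0.13354464×0.3990 + 0.01424288×0.6010 = 0.061844
  M+8: 0.01424288×0.3990 = 0.005683
Scale to base peak (0.424344) = 100: 61.6 : 100.0 : 58.2 : 14.6 : 1.3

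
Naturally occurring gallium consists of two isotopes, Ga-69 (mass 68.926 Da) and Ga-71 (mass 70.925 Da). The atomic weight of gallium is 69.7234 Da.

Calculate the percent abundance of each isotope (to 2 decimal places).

Ga-69: 60.11%, Ga-71: 39.89%

Writing the weighted mean with unknown fraction x of Ga-69:
68.926·x + 70.925·(1 − x) = 69.7234
(68.926 − 70.925)·x = 69.7234 − 70.925
x = -1.2016 / -1.999 = 0.60110 → 60.11% Ga-69, 39.89% Ga-71.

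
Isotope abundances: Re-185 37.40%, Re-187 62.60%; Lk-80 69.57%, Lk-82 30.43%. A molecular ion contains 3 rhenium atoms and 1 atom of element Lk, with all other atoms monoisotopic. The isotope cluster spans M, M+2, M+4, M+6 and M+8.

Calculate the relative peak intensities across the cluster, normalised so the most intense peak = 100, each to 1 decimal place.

9.4 : 51.5 : 100.0 : 78.9 : 19.3

Rhenium pattern (n=3): 0.05231362 : 0.26268713 : 0.43968487 : 0.24531438
Element Lk pattern (n=1): 0.6957 : 0.3043
Convolve the two distributions (both contribute in 2-u steps):
  M: 0.05231362×0.6957 = 0.036395
  M+2: 0.05231362×0.3043 + 0.26268713×0.6957 = 0.198670
  M+4: 0.26268713×0.3043 + 0.43968487×0.6957 = 0.385824
  M+6: 0.43968487×0.3043 + 0.24531438×0.6957 = 0.304461
  M+8: 0.24531438×0.3043 = 0.074649
Scale to base peak (0.385824) = 100: 9.4 : 51.5 : 100.0 : 78.9 : 19.3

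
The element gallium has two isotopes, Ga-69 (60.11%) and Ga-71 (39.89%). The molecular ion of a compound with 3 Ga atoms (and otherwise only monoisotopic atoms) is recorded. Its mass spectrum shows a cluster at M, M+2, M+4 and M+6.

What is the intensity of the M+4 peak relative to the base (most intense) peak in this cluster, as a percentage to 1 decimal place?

66.4%

Binomial terms of (0.6011 + 0.3989)^3: M 0.2172, M+2 0.4324, M+4 0.2869, M+6 0.0635 → M+2 is the base peak.
P(M+2) = C(3,1) × 0.6011^2 × 0.3989^1 = 3 × 0.36132121 × 0.3989 = 0.432393 (base)
P(M+4) = C(3,2) × 0.6011^1 × 0.3989^2 = 3 × 0.6011 × 0.15912121 = 0.286943
Relative intensity = 0.286943 / 0.432393 × 100 = 66.4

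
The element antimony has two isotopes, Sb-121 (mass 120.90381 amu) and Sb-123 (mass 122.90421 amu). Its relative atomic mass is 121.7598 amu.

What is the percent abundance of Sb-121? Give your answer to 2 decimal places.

57.21%

With x = fraction of Sb-121 (so Sb-123 is 1 − x):
120.90381·x + 122.90421·(1 − x) = 121.7598
(120.90381 − 122.90421)·x = 121.7598 − 122.90421
x = -1.14441 / -2.00040 = 0.57209 → 57.21% Sb-121, 42.79% Sb-123.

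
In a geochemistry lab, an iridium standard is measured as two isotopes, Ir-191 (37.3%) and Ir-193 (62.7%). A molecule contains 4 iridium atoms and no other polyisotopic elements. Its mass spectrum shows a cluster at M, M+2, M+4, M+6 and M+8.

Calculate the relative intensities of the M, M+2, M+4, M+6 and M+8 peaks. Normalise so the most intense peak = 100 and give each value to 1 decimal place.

5.3 : 35.4 : 89.2 : 100.0 : 42.0

Expanding (0.373 + 0.627)^4:
P(M) = 0.373^4 = 0.019357
P(M+2) = 4 × 0.373^3 × 0.627^1 = 0.130153
P(M+4) = 6 × 0.373^2 × 0.627^2 = 0.328174
P(M+6) = 4 × 0.373^1 × 0.627^3 = 0.367766
P(M+8) = 0.627^4 = 0.154550
The M+6 peak is largest (0.367766); scaling to 100 gives 5.3 : 35.4 : 89.2 : 100.0 : 42.0.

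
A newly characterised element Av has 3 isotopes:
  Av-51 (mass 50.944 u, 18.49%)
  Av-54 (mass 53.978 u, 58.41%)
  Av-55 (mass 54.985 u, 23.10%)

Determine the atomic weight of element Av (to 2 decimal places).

53.65 u

Weight each isotope mass by its fractional abundance: 0.1849 × 50.944 + 0.5841 × 53.978 + 0.2310 × 54.985
= 9.4195 + 31.5285 + 12.7015 = 53.6495 u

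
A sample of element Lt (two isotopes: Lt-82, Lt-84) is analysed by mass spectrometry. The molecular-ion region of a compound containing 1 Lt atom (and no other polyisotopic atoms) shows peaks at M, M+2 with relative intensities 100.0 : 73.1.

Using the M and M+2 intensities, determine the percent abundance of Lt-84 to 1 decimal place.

If p is the fraction of Lt that is Lt-82, then I(M+2)/I(M) = [C(1,1)·p^0·(1−p)] / p^1 = 1·(1−p)/p = 73.1/100.0 = 0.7310
(1−p)/p = 0.7310/1 = 0.7310  ⇒  p = 1/(1 + 0.7310) = 0.5777
Lt-82: 57.8%, Lt-84: 42.2%.

42.2%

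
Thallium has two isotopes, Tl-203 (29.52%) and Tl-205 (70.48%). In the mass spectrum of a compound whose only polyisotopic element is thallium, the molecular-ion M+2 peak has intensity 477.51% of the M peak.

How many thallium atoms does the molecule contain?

For n independent Tl atoms, I(M+2)/I(M) = n · (abundance Tl-205) / (abundance Tl-203) = n · 0.7048/0.2952.
n = 4.7751 × 0.2952/0.7048 = 2.00 ≈ 2

2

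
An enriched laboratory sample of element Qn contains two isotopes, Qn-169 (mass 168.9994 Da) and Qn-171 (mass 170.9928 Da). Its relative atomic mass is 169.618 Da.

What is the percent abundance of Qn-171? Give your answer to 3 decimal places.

31.032%

Let x be the fractional abundance of Qn-169; then Qn-171 has abundance 1 − x.
168.9994·x + 170.9928·(1 − x) = 169.618
(168.9994 − 170.9928)·x = 169.618 − 170.9928
x = -1.3748 / -1.9934 = 0.68968 → 68.968% Qn-169, 31.032% Qn-171.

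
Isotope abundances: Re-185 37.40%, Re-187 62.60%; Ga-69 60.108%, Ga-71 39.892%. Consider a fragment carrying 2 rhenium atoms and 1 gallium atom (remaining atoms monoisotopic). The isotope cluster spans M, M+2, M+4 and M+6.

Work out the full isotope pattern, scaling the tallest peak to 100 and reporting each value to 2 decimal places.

Rhenium pattern (n=2): 0.139876 : 0.468248 : 0.391876
Gallium pattern (n=1): 0.60108 : 0.39892
Convolve the two distributions (both contribute in 2-u steps):
  M: 0.139876×0.60108 = 0.084077
  M+2: 0.139876×0.39892 + 0.468248×0.60108 = 0.337254
  M+4: 0.468248×0.39892 + 0.391876×0.60108 = 0.422342
  M+6: 0.391876×0.39892 = 0.156327
Scale to base peak (0.422342) = 100: 19.91 : 79.85 : 100.00 : 37.01

19.91 : 79.85 : 100.00 : 37.01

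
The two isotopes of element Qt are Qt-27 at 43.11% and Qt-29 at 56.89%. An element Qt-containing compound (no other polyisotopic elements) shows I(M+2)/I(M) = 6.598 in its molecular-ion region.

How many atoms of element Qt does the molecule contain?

The M+2/M ratio from n Qt atoms is n · q/p = n · 0.5689/0.4311.
n = 6.598 × 0.4311/0.5689 = 5.00 ≈ 5

5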